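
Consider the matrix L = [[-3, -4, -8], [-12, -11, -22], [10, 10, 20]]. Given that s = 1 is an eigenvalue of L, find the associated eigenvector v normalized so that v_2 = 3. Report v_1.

L − 1I = [[-4, -4, -8], [-12, -12, -22], [10, 10, 19]].
Solving (L − 1I)v = 0 gives the eigenspace spanned by (-3, 3, 0).
With v_2 = 3, v = (-3, 3, 0), so v_1 = -3.

-3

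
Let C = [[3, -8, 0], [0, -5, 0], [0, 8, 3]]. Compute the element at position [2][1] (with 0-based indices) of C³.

Characteristic polynomial: r^3 - r^2 - 21r + 45 = (r - 3)^2(r + 5), so the eigenvalues are -5, 3, 3.
r=3: eigenvector (1, 0, 0).
r=-5: eigenvector (1, 1, -1).
r=3: eigenvector (0, 0, 1).
P = [[1, 1, 0], [0, 1, 0], [0, -1, 1]], D = diag(3, -5, 3), P⁻¹ = [[1, -1, 0], [0, 1, 0], [0, 1, 1]].
C³ = P·diag(27, -125, 27)·P⁻¹ = [[27, -152, 0], [0, -125, 0], [0, 152, 27]].
The requested entry is 152.

152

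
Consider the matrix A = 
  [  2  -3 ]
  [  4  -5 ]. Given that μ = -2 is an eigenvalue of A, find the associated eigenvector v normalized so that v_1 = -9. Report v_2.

-12

A + 2I = [[4, -3], [4, -3]].
Solving (A + 2I)v = 0 gives the eigenspace spanned by (-9, -12).
With v_1 = -9, v = (-9, -12), so v_2 = -12.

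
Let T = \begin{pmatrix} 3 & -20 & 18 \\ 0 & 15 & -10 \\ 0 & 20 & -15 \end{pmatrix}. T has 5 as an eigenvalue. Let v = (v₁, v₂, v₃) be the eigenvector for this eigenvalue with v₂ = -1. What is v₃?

T − 5I = [[-2, -20, 18], [0, 10, -10], [0, 20, -20]].
Solving (T − 5I)v = 0 gives the eigenspace spanned by (1, -1, -1).
With v₂ = -1, v = (1, -1, -1), so v₃ = -1.

-1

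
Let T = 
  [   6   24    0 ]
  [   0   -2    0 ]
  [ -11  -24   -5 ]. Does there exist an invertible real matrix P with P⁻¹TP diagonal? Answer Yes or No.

Characteristic polynomial: p(s) = s^3 + s^2 - 32s - 60 = (s - 6)(s + 2)(s + 5).
All 3 eigenvalues are distinct, so T is diagonalizable.

Yes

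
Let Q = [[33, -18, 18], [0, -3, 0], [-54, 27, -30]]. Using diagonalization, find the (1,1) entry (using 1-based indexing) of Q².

117

Characteristic polynomial: r^3 - 27r - 54 = (r - 6)(r + 3)^2, so the eigenvalues are -3, -3, 6.
r=-3: eigenvector (4, 1, -7).
r=-3: eigenvector (1, 0, -2).
r=6: eigenvector (2, 0, -3).
P = [[4, 1, 2], [1, 0, 0], [-7, -2, -3]], D = diag(-3, -3, 6), P⁻¹ = [[0, 1, 0], [-3, -2, -2], [2, -1, 1]].
Q² = P·diag(9, 9, 36)·P⁻¹ = [[117, -54, 54], [0, 9, 0], [-162, 81, -72]].
The requested entry is 117.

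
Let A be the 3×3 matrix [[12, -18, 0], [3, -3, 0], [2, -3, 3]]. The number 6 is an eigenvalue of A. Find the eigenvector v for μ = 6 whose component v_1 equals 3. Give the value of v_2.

1

A − 6I = [[6, -18, 0], [3, -9, 0], [2, -3, -3]].
Solving (A − 6I)v = 0 gives the eigenspace spanned by (3, 1, 1).
With v_1 = 3, v = (3, 1, 1), so v_2 = 1.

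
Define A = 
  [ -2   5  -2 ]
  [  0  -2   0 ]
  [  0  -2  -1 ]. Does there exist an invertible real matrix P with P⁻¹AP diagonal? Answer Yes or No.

Characteristic polynomial: p(t) = t^3 + 5t^2 + 8t + 4 = (t + 1)(t + 2)^2.
t = -2 has algebraic multiplicity 2; rank(A + 2I) = 2, so geometric multiplicity = 1.
Geometric multiplicity < algebraic multiplicity, so A is not diagonalizable.

No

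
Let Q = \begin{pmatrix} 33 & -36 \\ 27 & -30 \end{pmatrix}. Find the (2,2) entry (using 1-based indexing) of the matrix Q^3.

Characteristic polynomial: s^2 - 3s - 18 = (s - 6)(s + 3), so the eigenvalues are -3, 6.
s=-3: eigenvector (1, 1).
s=6: eigenvector (4, 3).
P = [[1, 4], [1, 3]], D = diag(-3, 6), P⁻¹ = [[-3, 4], [1, -1]].
Q³ = P·diag(-27, 216)·P⁻¹ = [[945, -972], [729, -756]].
The requested entry is -756.

-756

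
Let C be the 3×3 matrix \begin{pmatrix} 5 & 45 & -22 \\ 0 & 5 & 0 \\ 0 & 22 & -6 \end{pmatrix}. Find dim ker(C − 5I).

1

C − 5I = [[0, 45, -22], [0, 0, 0], [0, 22, -11]].
This matrix has rank 2, so its null space has dimension 3 − 2 = 1.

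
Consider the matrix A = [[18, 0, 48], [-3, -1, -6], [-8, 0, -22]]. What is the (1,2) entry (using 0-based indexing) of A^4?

Characteristic polynomial: r^3 + 5r^2 - 8r - 12 = (r - 2)(r + 1)(r + 6), so the eigenvalues are -6, -1, 2.
r=2: eigenvector (3, -1, -1).
r=-1: eigenvector (0, 1, 0).
r=-6: eigenvector (-2, 0, 1).
P = [[3, 0, -2], [-1, 1, 0], [-1, 0, 1]], D = diag(2, -1, -6), P⁻¹ = [[1, 0, 2], [1, 1, 2], [1, 0, 3]].
A⁴ = P·diag(16, 1, 1296)·P⁻¹ = [[-2544, 0, -7680], [-15, 1, -30], [1280, 0, 3856]].
The requested entry is -30.

-30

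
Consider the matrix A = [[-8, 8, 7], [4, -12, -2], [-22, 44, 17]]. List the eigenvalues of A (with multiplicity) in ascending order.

-5, -4, 6

Characteristic polynomial: p(s) = s^3 + 3s^2 - 34s - 120 = (s - 6)(s + 4)(s + 5).
Roots (with multiplicity): -5, -4, 6.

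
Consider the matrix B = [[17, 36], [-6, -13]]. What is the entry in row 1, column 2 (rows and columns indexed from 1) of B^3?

Characteristic polynomial: r^2 - 4r - 5 = (r - 5)(r + 1), so the eigenvalues are -1, 5.
r=5: eigenvector (3, -1).
r=-1: eigenvector (-2, 1).
P = [[3, -2], [-1, 1]], D = diag(5, -1), P⁻¹ = [[1, 2], [1, 3]].
B³ = P·diag(125, -1)·P⁻¹ = [[377, 756], [-126, -253]].
The requested entry is 756.

756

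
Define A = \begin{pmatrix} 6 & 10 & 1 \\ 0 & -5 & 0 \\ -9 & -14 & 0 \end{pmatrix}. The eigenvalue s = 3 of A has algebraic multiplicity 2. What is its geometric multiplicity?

1

A − 3I = [[3, 10, 1], [0, -8, 0], [-9, -14, -3]].
This matrix has rank 2, so its null space has dimension 3 − 2 = 1.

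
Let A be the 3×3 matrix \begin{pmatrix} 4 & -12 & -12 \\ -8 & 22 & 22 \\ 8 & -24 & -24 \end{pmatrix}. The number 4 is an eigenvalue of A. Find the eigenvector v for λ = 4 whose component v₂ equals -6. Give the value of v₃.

6

A − 4I = [[0, -12, -12], [-8, 18, 22], [8, -24, -28]].
Solving (A − 4I)v = 0 gives the eigenspace spanned by (3, -6, 6).
With v₂ = -6, v = (3, -6, 6), so v₃ = 6.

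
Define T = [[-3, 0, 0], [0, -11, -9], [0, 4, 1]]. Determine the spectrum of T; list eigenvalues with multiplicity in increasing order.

Characteristic polynomial: p(μ) = μ^3 + 13μ^2 + 55μ + 75 = (μ + 3)(μ + 5)^2.
Roots (with multiplicity): -5, -5, -3.

-5, -5, -3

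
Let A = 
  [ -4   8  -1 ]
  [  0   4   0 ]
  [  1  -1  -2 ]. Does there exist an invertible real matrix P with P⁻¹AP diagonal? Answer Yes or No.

Characteristic polynomial: p(λ) = λ^3 + 2λ^2 - 15λ - 36 = (λ - 4)(λ + 3)^2.
λ = -3 has algebraic multiplicity 2; rank(A + 3I) = 2, so geometric multiplicity = 1.
Geometric multiplicity < algebraic multiplicity, so A is not diagonalizable.

No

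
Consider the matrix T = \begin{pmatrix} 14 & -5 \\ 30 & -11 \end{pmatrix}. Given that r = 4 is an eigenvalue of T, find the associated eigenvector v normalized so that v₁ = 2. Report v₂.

4

T − 4I = [[10, -5], [30, -15]].
Solving (T − 4I)v = 0 gives the eigenspace spanned by (2, 4).
With v₁ = 2, v = (2, 4), so v₂ = 4.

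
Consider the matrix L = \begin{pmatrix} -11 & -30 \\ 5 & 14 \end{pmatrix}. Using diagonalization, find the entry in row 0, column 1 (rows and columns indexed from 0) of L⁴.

-1530

Characteristic polynomial: t^2 - 3t - 4 = (t - 4)(t + 1), so the eigenvalues are -1, 4.
t=4: eigenvector (-2, 1).
t=-1: eigenvector (-3, 1).
P = [[-2, -3], [1, 1]], D = diag(4, -1), P⁻¹ = [[1, 3], [-1, -2]].
L⁴ = P·diag(256, 1)·P⁻¹ = [[-509, -1530], [255, 766]].
The requested entry is -1530.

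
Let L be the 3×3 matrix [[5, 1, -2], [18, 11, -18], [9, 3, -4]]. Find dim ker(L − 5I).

1

L − 5I = [[0, 1, -2], [18, 6, -18], [9, 3, -9]].
This matrix has rank 2, so its null space has dimension 3 − 2 = 1.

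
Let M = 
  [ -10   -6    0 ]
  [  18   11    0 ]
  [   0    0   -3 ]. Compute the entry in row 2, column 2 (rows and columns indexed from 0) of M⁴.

81

Characteristic polynomial: t^3 + 2t^2 - 5t - 6 = (t - 2)(t + 1)(t + 3), so the eigenvalues are -3, -1, 2.
t=2: eigenvector (1, -2, 0).
t=-1: eigenvector (2, -3, 0).
t=-3: eigenvector (0, 0, 1).
P = [[1, 2, 0], [-2, -3, 0], [0, 0, 1]], D = diag(2, -1, -3), P⁻¹ = [[-3, -2, 0], [2, 1, 0], [0, 0, 1]].
M⁴ = P·diag(16, 1, 81)·P⁻¹ = [[-44, -30, 0], [90, 61, 0], [0, 0, 81]].
The requested entry is 81.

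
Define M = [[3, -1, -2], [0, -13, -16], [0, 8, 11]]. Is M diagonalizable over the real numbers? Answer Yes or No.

Characteristic polynomial: p(s) = s^3 - s^2 - 21s + 45 = (s - 3)^2(s + 5).
s = 3 has algebraic multiplicity 2; rank(M − 3I) = 2, so geometric multiplicity = 1.
Geometric multiplicity < algebraic multiplicity, so M is not diagonalizable.

No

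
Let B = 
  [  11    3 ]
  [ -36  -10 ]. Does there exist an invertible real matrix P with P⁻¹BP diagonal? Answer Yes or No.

Yes

Characteristic polynomial: p(r) = r^2 - r - 2 = (r - 2)(r + 1).
All 2 eigenvalues are distinct, so B is diagonalizable.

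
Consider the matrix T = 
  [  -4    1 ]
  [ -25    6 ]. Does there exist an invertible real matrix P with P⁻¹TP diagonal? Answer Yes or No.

No

Characteristic polynomial: p(r) = r^2 - 2r + 1 = (r - 1)^2.
r = 1 has algebraic multiplicity 2; rank(T − 1I) = 1, so geometric multiplicity = 1.
Geometric multiplicity < algebraic multiplicity, so T is not diagonalizable.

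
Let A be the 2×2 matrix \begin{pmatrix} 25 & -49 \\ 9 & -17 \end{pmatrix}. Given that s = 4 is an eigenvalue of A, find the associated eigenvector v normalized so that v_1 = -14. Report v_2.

-6

A − 4I = [[21, -49], [9, -21]].
Solving (A − 4I)v = 0 gives the eigenspace spanned by (-14, -6).
With v_1 = -14, v = (-14, -6), so v_2 = -6.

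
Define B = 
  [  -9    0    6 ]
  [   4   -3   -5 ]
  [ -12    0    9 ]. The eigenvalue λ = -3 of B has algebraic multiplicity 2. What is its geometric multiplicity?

1

B + 3I = [[-6, 0, 6], [4, 0, -5], [-12, 0, 12]].
This matrix has rank 2, so its null space has dimension 3 − 2 = 1.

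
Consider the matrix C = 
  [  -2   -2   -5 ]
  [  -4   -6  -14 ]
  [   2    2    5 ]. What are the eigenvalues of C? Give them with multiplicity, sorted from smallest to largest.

-2, -1, 0

Characteristic polynomial: p(t) = t^3 + 3t^2 + 2t = t(t + 1)(t + 2).
Roots (with multiplicity): -2, -1, 0.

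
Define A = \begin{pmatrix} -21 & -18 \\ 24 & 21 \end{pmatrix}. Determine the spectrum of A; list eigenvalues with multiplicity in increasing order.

Characteristic polynomial: p(s) = s^2 - 9 = (s - 3)(s + 3).
Roots (with multiplicity): -3, 3.

-3, 3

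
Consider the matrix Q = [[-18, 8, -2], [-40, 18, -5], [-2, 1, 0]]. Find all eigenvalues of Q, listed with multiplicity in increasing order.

Characteristic polynomial: p(r) = r^3 - 3r + 2 = (r - 1)^2(r + 2).
Roots (with multiplicity): -2, 1, 1.

-2, 1, 1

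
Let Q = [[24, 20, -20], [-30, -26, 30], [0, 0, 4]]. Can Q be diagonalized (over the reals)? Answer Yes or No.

Characteristic polynomial: p(r) = r^3 - 2r^2 - 32r + 96 = (r - 4)^2(r + 6).
r = 4 has algebraic multiplicity 2; rank(Q − 4I) = 1, so geometric multiplicity = 2.
Every eigenvalue has geometric = algebraic multiplicity, so Q is diagonalizable.

Yes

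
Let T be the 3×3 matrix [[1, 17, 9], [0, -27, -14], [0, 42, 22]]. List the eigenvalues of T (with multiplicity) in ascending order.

-6, 1, 1

Characteristic polynomial: p(λ) = λ^3 + 4λ^2 - 11λ + 6 = (λ - 1)^2(λ + 6).
Roots (with multiplicity): -6, 1, 1.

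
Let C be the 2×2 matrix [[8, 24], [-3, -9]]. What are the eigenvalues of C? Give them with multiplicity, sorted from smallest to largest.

Characteristic polynomial: p(λ) = λ^2 + λ = λ(λ + 1).
Roots (with multiplicity): -1, 0.

-1, 0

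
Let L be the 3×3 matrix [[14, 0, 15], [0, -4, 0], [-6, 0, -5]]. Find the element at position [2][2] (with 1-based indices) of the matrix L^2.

Characteristic polynomial: r^3 - 5r^2 - 16r + 80 = (r - 5)(r - 4)(r + 4), so the eigenvalues are -4, 4, 5.
r=4: eigenvector (3, 0, -2).
r=-4: eigenvector (0, 1, 0).
r=5: eigenvector (5, 0, -3).
P = [[3, 0, 5], [0, 1, 0], [-2, 0, -3]], D = diag(4, -4, 5), P⁻¹ = [[-3, 0, -5], [0, 1, 0], [2, 0, 3]].
L² = P·diag(16, 16, 25)·P⁻¹ = [[106, 0, 135], [0, 16, 0], [-54, 0, -65]].
The requested entry is 16.

16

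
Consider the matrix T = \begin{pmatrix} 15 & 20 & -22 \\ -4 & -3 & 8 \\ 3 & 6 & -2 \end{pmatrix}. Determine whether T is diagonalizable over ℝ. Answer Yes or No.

Characteristic polynomial: p(μ) = μ^3 - 10μ^2 + 29μ - 20 = (μ - 5)(μ - 4)(μ - 1).
All 3 eigenvalues are distinct, so T is diagonalizable.

Yes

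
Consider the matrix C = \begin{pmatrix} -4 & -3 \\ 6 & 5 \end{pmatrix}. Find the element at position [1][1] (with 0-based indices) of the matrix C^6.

Characteristic polynomial: t^2 - t - 2 = (t - 2)(t + 1), so the eigenvalues are -1, 2.
t=2: eigenvector (1, -2).
t=-1: eigenvector (1, -1).
P = [[1, 1], [-2, -1]], D = diag(2, -1), P⁻¹ = [[-1, -1], [2, 1]].
C⁶ = P·diag(64, 1)·P⁻¹ = [[-62, -63], [126, 127]].
The requested entry is 127.

127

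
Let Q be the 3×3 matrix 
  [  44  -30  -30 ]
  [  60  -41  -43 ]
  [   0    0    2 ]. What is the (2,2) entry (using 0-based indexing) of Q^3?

8

Characteristic polynomial: λ^3 - 5λ^2 + 2λ + 8 = (λ - 4)(λ - 2)(λ + 1), so the eigenvalues are -1, 2, 4.
λ=4: eigenvector (-3, -4, 0).
λ=-1: eigenvector (-2, -3, 0).
λ=2: eigenvector (0, -1, 1).
P = [[-3, -2, 0], [-4, -3, -1], [0, 0, 1]], D = diag(4, -1, 2), P⁻¹ = [[-3, 2, 2], [4, -3, -3], [0, 0, 1]].
Q³ = P·diag(64, -1, 8)·P⁻¹ = [[584, -390, -390], [780, -521, -529], [0, 0, 8]].
The requested entry is 8.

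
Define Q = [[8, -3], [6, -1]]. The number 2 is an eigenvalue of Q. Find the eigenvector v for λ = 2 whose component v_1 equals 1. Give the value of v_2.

2

Q − 2I = [[6, -3], [6, -3]].
Solving (Q − 2I)v = 0 gives the eigenspace spanned by (1, 2).
With v_1 = 1, v = (1, 2), so v_2 = 2.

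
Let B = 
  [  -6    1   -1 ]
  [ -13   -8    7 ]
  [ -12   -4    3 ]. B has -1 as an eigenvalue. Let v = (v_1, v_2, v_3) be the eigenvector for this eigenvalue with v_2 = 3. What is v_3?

3

B + 1I = [[-5, 1, -1], [-13, -7, 7], [-12, -4, 4]].
Solving (B + 1I)v = 0 gives the eigenspace spanned by (0, 3, 3).
With v_2 = 3, v = (0, 3, 3), so v_3 = 3.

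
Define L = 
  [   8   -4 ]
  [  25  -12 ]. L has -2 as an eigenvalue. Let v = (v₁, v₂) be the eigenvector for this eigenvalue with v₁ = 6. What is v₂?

15

L + 2I = [[10, -4], [25, -10]].
Solving (L + 2I)v = 0 gives the eigenspace spanned by (6, 15).
With v₁ = 6, v = (6, 15), so v₂ = 15.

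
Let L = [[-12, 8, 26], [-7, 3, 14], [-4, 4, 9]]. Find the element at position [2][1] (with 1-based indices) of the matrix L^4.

Characteristic polynomial: λ^3 - 13λ + 12 = (λ - 3)(λ - 1)(λ + 4), so the eigenvalues are -4, 1, 3.
λ=1: eigenvector (2, 0, 1).
λ=3: eigenvector (4, 1, 2).
λ=-4: eigenvector (1, 1, 0).
P = [[2, 4, 1], [0, 1, 1], [1, 2, 0]], D = diag(1, 3, -4), P⁻¹ = [[2, -2, -3], [-1, 1, 2], [1, 0, -2]].
L⁴ = P·diag(1, 81, 256)·P⁻¹ = [[-64, 320, 130], [175, 81, -350], [-160, 160, 321]].
The requested entry is 175.

175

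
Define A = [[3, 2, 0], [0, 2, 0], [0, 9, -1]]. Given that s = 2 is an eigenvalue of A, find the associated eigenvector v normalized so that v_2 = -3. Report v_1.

6

A − 2I = [[1, 2, 0], [0, 0, 0], [0, 9, -3]].
Solving (A − 2I)v = 0 gives the eigenspace spanned by (6, -3, -9).
With v_2 = -3, v = (6, -3, -9), so v_1 = 6.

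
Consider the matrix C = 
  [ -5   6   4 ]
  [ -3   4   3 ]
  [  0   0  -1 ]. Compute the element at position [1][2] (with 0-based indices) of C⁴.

Characteristic polynomial: r^3 + 2r^2 - r - 2 = (r - 1)(r + 1)(r + 2), so the eigenvalues are -2, -1, 1.
r=1: eigenvector (-1, -1, 0).
r=-2: eigenvector (2, 1, 0).
r=-1: eigenvector (1, 0, 1).
P = [[-1, 2, 1], [-1, 1, 0], [0, 0, 1]], D = diag(1, -2, -1), P⁻¹ = [[1, -2, -1], [1, -1, -1], [0, 0, 1]].
C⁴ = P·diag(1, 16, 1)·P⁻¹ = [[31, -30, -30], [15, -14, -15], [0, 0, 1]].
The requested entry is -15.

-15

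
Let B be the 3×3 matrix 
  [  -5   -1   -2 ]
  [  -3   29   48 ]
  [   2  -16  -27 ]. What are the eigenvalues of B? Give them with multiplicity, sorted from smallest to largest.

Characteristic polynomial: p(r) = r^3 + 3r^2 - 24r - 80 = (r - 5)(r + 4)^2.
Roots (with multiplicity): -4, -4, 5.

-4, -4, 5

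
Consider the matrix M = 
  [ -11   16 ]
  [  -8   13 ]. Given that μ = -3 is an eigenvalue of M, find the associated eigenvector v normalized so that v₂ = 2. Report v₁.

4

M + 3I = [[-8, 16], [-8, 16]].
Solving (M + 3I)v = 0 gives the eigenspace spanned by (4, 2).
With v₂ = 2, v = (4, 2), so v₁ = 4.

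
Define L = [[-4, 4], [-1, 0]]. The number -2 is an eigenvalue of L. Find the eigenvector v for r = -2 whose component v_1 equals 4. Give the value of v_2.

L + 2I = [[-2, 4], [-1, 2]].
Solving (L + 2I)v = 0 gives the eigenspace spanned by (4, 2).
With v_1 = 4, v = (4, 2), so v_2 = 2.

2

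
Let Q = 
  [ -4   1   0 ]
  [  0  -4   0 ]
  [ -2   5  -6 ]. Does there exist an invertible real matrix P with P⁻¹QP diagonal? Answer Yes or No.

Characteristic polynomial: p(μ) = μ^3 + 14μ^2 + 64μ + 96 = (μ + 4)^2(μ + 6).
μ = -4 has algebraic multiplicity 2; rank(Q + 4I) = 2, so geometric multiplicity = 1.
Geometric multiplicity < algebraic multiplicity, so Q is not diagonalizable.

No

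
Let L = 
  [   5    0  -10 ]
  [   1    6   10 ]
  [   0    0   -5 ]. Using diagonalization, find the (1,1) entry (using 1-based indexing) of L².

Characteristic polynomial: r^3 - 6r^2 - 25r + 150 = (r - 6)(r - 5)(r + 5), so the eigenvalues are -5, 5, 6.
r=6: eigenvector (0, 1, 0).
r=5: eigenvector (1, -1, 0).
r=-5: eigenvector (1, -1, 1).
P = [[0, 1, 1], [1, -1, -1], [0, 0, 1]], D = diag(6, 5, -5), P⁻¹ = [[1, 1, 0], [1, 0, -1], [0, 0, 1]].
L² = P·diag(36, 25, 25)·P⁻¹ = [[25, 0, 0], [11, 36, 0], [0, 0, 25]].
The requested entry is 25.

25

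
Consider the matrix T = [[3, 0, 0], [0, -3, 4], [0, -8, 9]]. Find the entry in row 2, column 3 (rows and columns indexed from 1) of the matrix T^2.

24

Characteristic polynomial: s^3 - 9s^2 + 23s - 15 = (s - 5)(s - 3)(s - 1), so the eigenvalues are 1, 3, 5.
s=3: eigenvector (1, 0, 0).
s=1: eigenvector (0, 1, 1).
s=5: eigenvector (0, 1, 2).
P = [[1, 0, 0], [0, 1, 1], [0, 1, 2]], D = diag(3, 1, 5), P⁻¹ = [[1, 0, 0], [0, 2, -1], [0, -1, 1]].
T² = P·diag(9, 1, 25)·P⁻¹ = [[9, 0, 0], [0, -23, 24], [0, -48, 49]].
The requested entry is 24.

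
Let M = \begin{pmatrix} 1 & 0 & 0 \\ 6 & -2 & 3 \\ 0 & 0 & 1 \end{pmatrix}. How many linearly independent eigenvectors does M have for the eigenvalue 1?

2

M − 1I = [[0, 0, 0], [6, -3, 3], [0, 0, 0]].
This matrix has rank 1, so its null space has dimension 3 − 1 = 2.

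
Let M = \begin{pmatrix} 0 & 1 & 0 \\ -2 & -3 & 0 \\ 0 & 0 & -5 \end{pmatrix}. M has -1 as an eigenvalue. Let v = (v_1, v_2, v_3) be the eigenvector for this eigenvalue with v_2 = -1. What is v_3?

0

M + 1I = [[1, 1, 0], [-2, -2, 0], [0, 0, -4]].
Solving (M + 1I)v = 0 gives the eigenspace spanned by (1, -1, 0).
With v_2 = -1, v = (1, -1, 0), so v_3 = 0.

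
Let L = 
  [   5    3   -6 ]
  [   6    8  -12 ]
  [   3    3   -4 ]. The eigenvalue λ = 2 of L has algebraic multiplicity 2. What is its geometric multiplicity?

L − 2I = [[3, 3, -6], [6, 6, -12], [3, 3, -6]].
This matrix has rank 1, so its null space has dimension 3 − 1 = 2.

2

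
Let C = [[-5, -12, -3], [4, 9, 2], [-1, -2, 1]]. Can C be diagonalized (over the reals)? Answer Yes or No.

Characteristic polynomial: p(r) = r^3 - 5r^2 + 8r - 4 = (r - 2)^2(r - 1).
r = 2 has algebraic multiplicity 2; rank(C − 2I) = 2, so geometric multiplicity = 1.
Geometric multiplicity < algebraic multiplicity, so C is not diagonalizable.

No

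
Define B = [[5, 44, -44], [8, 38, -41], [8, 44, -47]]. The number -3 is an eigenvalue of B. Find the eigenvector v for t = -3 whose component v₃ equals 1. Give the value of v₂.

B + 3I = [[8, 44, -44], [8, 41, -41], [8, 44, -44]].
Solving (B + 3I)v = 0 gives the eigenspace spanned by (0, 1, 1).
With v₃ = 1, v = (0, 1, 1), so v₂ = 1.

1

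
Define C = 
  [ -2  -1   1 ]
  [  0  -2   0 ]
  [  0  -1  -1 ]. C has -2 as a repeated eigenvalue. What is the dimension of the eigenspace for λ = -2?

C + 2I = [[0, -1, 1], [0, 0, 0], [0, -1, 1]].
This matrix has rank 1, so its null space has dimension 3 − 1 = 2.

2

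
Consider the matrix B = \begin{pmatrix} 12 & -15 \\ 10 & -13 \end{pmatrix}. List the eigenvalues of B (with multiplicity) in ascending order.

Characteristic polynomial: p(μ) = μ^2 + μ - 6 = (μ - 2)(μ + 3).
Roots (with multiplicity): -3, 2.

-3, 2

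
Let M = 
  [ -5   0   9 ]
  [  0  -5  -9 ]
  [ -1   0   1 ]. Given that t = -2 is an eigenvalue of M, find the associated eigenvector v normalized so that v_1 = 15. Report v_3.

M + 2I = [[-3, 0, 9], [0, -3, -9], [-1, 0, 3]].
Solving (M + 2I)v = 0 gives the eigenspace spanned by (15, -15, 5).
With v_1 = 15, v = (15, -15, 5), so v_3 = 5.

5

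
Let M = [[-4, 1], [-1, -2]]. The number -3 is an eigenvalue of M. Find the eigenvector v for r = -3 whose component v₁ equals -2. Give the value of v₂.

M + 3I = [[-1, 1], [-1, 1]].
Solving (M + 3I)v = 0 gives the eigenspace spanned by (-2, -2).
With v₁ = -2, v = (-2, -2), so v₂ = -2.

-2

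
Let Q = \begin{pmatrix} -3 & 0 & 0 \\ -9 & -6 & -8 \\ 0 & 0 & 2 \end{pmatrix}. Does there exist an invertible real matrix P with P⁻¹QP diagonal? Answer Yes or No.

Characteristic polynomial: p(s) = s^3 + 7s^2 - 36 = (s - 2)(s + 3)(s + 6).
All 3 eigenvalues are distinct, so Q is diagonalizable.

Yes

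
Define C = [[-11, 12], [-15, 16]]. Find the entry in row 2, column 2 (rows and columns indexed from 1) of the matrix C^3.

316

Characteristic polynomial: r^2 - 5r + 4 = (r - 4)(r - 1), so the eigenvalues are 1, 4.
r=4: eigenvector (-4, -5).
r=1: eigenvector (1, 1).
P = [[-4, 1], [-5, 1]], D = diag(4, 1), P⁻¹ = [[1, -1], [5, -4]].
C³ = P·diag(64, 1)·P⁻¹ = [[-251, 252], [-315, 316]].
The requested entry is 316.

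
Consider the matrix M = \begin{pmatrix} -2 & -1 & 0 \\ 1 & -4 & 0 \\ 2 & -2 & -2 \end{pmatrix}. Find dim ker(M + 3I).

1

M + 3I = [[1, -1, 0], [1, -1, 0], [2, -2, 1]].
This matrix has rank 2, so its null space has dimension 3 − 2 = 1.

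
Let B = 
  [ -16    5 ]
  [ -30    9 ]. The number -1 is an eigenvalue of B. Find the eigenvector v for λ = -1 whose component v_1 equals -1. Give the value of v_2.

B + 1I = [[-15, 5], [-30, 10]].
Solving (B + 1I)v = 0 gives the eigenspace spanned by (-1, -3).
With v_1 = -1, v = (-1, -3), so v_2 = -3.

-3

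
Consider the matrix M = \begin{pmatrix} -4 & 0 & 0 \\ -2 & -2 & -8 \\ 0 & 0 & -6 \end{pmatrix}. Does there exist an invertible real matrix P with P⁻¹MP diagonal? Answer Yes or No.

Characteristic polynomial: p(μ) = μ^3 + 12μ^2 + 44μ + 48 = (μ + 2)(μ + 4)(μ + 6).
All 3 eigenvalues are distinct, so M is diagonalizable.

Yes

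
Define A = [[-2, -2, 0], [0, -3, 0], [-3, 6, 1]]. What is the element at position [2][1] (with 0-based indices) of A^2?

-6

Characteristic polynomial: λ^3 + 4λ^2 + λ - 6 = (λ - 1)(λ + 2)(λ + 3), so the eigenvalues are -3, -2, 1.
λ=-3: eigenvector (2, 1, 0).
λ=-2: eigenvector (1, 0, 1).
λ=1: eigenvector (0, 0, 1).
P = [[2, 1, 0], [1, 0, 0], [0, 1, 1]], D = diag(-3, -2, 1), P⁻¹ = [[0, 1, 0], [1, -2, 0], [-1, 2, 1]].
A² = P·diag(9, 4, 1)·P⁻¹ = [[4, 10, 0], [0, 9, 0], [3, -6, 1]].
The requested entry is -6.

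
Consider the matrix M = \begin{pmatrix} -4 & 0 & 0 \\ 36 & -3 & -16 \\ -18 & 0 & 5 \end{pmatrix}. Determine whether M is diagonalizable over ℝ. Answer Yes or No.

Characteristic polynomial: p(r) = r^3 + 2r^2 - 23r - 60 = (r - 5)(r + 3)(r + 4).
All 3 eigenvalues are distinct, so M is diagonalizable.

Yes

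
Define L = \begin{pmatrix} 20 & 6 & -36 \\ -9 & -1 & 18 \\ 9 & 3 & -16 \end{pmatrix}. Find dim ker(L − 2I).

L − 2I = [[18, 6, -36], [-9, -3, 18], [9, 3, -18]].
This matrix has rank 1, so its null space has dimension 3 − 1 = 2.

2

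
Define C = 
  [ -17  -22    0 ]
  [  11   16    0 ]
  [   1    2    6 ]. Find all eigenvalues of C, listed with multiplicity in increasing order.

-6, 5, 6

Characteristic polynomial: p(λ) = λ^3 - 5λ^2 - 36λ + 180 = (λ - 6)(λ - 5)(λ + 6).
Roots (with multiplicity): -6, 5, 6.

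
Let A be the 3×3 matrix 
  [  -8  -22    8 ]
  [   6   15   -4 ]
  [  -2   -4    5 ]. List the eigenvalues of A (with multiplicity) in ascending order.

Characteristic polynomial: p(s) = s^3 - 12s^2 + 47s - 60 = (s - 5)(s - 4)(s - 3).
Roots (with multiplicity): 3, 4, 5.

3, 4, 5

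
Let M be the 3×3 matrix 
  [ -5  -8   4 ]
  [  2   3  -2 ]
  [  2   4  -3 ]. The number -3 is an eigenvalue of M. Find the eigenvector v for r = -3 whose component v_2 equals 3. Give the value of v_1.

-6

M + 3I = [[-2, -8, 4], [2, 6, -2], [2, 4, 0]].
Solving (M + 3I)v = 0 gives the eigenspace spanned by (-6, 3, 3).
With v_2 = 3, v = (-6, 3, 3), so v_1 = -6.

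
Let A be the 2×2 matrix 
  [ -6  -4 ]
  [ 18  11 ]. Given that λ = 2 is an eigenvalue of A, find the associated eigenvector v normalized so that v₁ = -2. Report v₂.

A − 2I = [[-8, -4], [18, 9]].
Solving (A − 2I)v = 0 gives the eigenspace spanned by (-2, 4).
With v₁ = -2, v = (-2, 4), so v₂ = 4.

4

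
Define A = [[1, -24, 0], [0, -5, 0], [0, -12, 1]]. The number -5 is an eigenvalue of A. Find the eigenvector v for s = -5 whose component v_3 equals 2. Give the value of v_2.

A + 5I = [[6, -24, 0], [0, 0, 0], [0, -12, 6]].
Solving (A + 5I)v = 0 gives the eigenspace spanned by (4, 1, 2).
With v_3 = 2, v = (4, 1, 2), so v_2 = 1.

1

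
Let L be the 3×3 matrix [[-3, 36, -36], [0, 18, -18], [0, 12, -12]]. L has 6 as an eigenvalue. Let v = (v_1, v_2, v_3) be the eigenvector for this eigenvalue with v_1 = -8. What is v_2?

L − 6I = [[-9, 36, -36], [0, 12, -18], [0, 12, -18]].
Solving (L − 6I)v = 0 gives the eigenspace spanned by (-8, -6, -4).
With v_1 = -8, v = (-8, -6, -4), so v_2 = -6.

-6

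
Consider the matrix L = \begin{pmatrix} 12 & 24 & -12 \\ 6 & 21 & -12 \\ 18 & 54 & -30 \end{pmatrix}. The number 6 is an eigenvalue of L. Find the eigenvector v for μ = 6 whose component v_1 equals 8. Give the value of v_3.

4

L − 6I = [[6, 24, -12], [6, 15, -12], [18, 54, -36]].
Solving (L − 6I)v = 0 gives the eigenspace spanned by (8, 0, 4).
With v_1 = 8, v = (8, 0, 4), so v_3 = 4.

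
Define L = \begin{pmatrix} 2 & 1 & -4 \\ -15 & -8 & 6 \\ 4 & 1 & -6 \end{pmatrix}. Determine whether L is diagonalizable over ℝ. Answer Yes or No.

Characteristic polynomial: p(r) = r^3 + 12r^2 + 45r + 50 = (r + 2)(r + 5)^2.
r = -5 has algebraic multiplicity 2; rank(L + 5I) = 2, so geometric multiplicity = 1.
Geometric multiplicity < algebraic multiplicity, so L is not diagonalizable.

No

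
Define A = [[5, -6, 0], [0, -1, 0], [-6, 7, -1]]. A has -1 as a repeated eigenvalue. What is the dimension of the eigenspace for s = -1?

1

A + 1I = [[6, -6, 0], [0, 0, 0], [-6, 7, 0]].
This matrix has rank 2, so its null space has dimension 3 − 2 = 1.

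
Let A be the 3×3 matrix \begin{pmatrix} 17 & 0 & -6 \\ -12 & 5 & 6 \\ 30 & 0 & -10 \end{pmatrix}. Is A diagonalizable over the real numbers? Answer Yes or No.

Characteristic polynomial: p(s) = s^3 - 12s^2 + 45s - 50 = (s - 5)^2(s - 2).
s = 5 has algebraic multiplicity 2; rank(A − 5I) = 1, so geometric multiplicity = 2.
Every eigenvalue has geometric = algebraic multiplicity, so A is diagonalizable.

Yes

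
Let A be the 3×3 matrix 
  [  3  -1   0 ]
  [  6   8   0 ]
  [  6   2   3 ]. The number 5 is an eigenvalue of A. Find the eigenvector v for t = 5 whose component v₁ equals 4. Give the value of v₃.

A − 5I = [[-2, -1, 0], [6, 3, 0], [6, 2, -2]].
Solving (A − 5I)v = 0 gives the eigenspace spanned by (4, -8, 4).
With v₁ = 4, v = (4, -8, 4), so v₃ = 4.

4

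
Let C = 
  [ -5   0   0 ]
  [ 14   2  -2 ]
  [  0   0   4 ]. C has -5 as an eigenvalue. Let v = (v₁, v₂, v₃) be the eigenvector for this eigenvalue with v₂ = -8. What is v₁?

C + 5I = [[0, 0, 0], [14, 7, -2], [0, 0, 9]].
Solving (C + 5I)v = 0 gives the eigenspace spanned by (4, -8, 0).
With v₂ = -8, v = (4, -8, 0), so v₁ = 4.

4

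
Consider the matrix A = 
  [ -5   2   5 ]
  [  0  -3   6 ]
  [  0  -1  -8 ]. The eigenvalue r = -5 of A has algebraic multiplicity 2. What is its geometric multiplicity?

1

A + 5I = [[0, 2, 5], [0, 2, 6], [0, -1, -3]].
This matrix has rank 2, so its null space has dimension 3 − 2 = 1.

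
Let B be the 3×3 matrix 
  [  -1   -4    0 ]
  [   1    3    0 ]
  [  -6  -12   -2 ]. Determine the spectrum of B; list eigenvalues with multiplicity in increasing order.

-2, 1, 1

Characteristic polynomial: p(s) = s^3 - 3s + 2 = (s - 1)^2(s + 2).
Roots (with multiplicity): -2, 1, 1.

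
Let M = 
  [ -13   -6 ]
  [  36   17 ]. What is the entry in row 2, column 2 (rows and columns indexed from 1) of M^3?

Characteristic polynomial: λ^2 - 4λ - 5 = (λ - 5)(λ + 1), so the eigenvalues are -1, 5.
λ=5: eigenvector (1, -3).
λ=-1: eigenvector (1, -2).
P = [[1, 1], [-3, -2]], D = diag(5, -1), P⁻¹ = [[-2, -1], [3, 1]].
M³ = P·diag(125, -1)·P⁻¹ = [[-253, -126], [756, 377]].
The requested entry is 377.

377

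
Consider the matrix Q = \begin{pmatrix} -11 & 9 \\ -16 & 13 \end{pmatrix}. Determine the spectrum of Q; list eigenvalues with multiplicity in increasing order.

1, 1

Characteristic polynomial: p(λ) = λ^2 - 2λ + 1 = (λ - 1)^2.
Roots (with multiplicity): 1, 1.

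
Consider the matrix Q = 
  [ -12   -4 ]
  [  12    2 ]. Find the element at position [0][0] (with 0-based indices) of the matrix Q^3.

-672

Characteristic polynomial: λ^2 + 10λ + 24 = (λ + 4)(λ + 6), so the eigenvalues are -6, -4.
λ=-6: eigenvector (2, -3).
λ=-4: eigenvector (1, -2).
P = [[2, 1], [-3, -2]], D = diag(-6, -4), P⁻¹ = [[2, 1], [-3, -2]].
Q³ = P·diag(-216, -64)·P⁻¹ = [[-672, -304], [912, 392]].
The requested entry is -672.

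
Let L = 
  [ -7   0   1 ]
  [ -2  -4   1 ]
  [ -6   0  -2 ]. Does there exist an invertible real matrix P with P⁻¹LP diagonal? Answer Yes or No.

Characteristic polynomial: p(r) = r^3 + 13r^2 + 56r + 80 = (r + 4)^2(r + 5).
r = -4 has algebraic multiplicity 2; rank(L + 4I) = 2, so geometric multiplicity = 1.
Geometric multiplicity < algebraic multiplicity, so L is not diagonalizable.

No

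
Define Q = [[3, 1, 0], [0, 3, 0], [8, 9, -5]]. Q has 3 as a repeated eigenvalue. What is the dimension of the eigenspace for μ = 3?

Q − 3I = [[0, 1, 0], [0, 0, 0], [8, 9, -8]].
This matrix has rank 2, so its null space has dimension 3 − 2 = 1.

1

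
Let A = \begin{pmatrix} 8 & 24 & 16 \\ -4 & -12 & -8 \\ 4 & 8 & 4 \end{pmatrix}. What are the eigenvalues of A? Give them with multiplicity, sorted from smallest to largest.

-4, 0, 4

Characteristic polynomial: p(μ) = μ^3 - 16μ = μ(μ - 4)(μ + 4).
Roots (with multiplicity): -4, 0, 4.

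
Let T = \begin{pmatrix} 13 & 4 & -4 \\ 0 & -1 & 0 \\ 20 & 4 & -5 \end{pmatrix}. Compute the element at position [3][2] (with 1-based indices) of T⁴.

Characteristic polynomial: r^3 - 7r^2 + 7r + 15 = (r - 5)(r - 3)(r + 1), so the eigenvalues are -1, 3, 5.
r=5: eigenvector (1, 0, 2).
r=-1: eigenvector (0, 1, 1).
r=3: eigenvector (2, 0, 5).
P = [[1, 0, 2], [0, 1, 0], [2, 1, 5]], D = diag(5, -1, 3), P⁻¹ = [[5, 2, -2], [0, 1, 0], [-2, -1, 1]].
T⁴ = P·diag(625, 1, 81)·P⁻¹ = [[2801, 1088, -1088], [0, 1, 0], [5440, 2096, -2095]].
The requested entry is 2096.

2096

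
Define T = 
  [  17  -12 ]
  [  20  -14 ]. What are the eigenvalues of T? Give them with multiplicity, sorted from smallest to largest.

Characteristic polynomial: p(s) = s^2 - 3s + 2 = (s - 2)(s - 1).
Roots (with multiplicity): 1, 2.

1, 2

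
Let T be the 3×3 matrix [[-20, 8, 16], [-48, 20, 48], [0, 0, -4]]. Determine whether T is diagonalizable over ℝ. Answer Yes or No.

Characteristic polynomial: p(μ) = μ^3 + 4μ^2 - 16μ - 64 = (μ - 4)(μ + 4)^2.
μ = -4 has algebraic multiplicity 2; rank(T + 4I) = 1, so geometric multiplicity = 2.
Every eigenvalue has geometric = algebraic multiplicity, so T is diagonalizable.

Yes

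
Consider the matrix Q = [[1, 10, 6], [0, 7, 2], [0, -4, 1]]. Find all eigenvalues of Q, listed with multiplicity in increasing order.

1, 3, 5

Characteristic polynomial: p(r) = r^3 - 9r^2 + 23r - 15 = (r - 5)(r - 3)(r - 1).
Roots (with multiplicity): 1, 3, 5.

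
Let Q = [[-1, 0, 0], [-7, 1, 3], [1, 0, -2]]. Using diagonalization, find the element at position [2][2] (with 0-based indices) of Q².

Characteristic polynomial: μ^3 + 2μ^2 - μ - 2 = (μ - 1)(μ + 1)(μ + 2), so the eigenvalues are -2, -1, 1.
μ=-2: eigenvector (0, -1, 1).
μ=1: eigenvector (0, 1, 0).
μ=-1: eigenvector (1, 2, 1).
P = [[0, 0, 1], [-1, 1, 2], [1, 0, 1]], D = diag(-2, 1, -1), P⁻¹ = [[-1, 0, 1], [-3, 1, 1], [1, 0, 0]].
Q² = P·diag(4, 1, 1)·P⁻¹ = [[1, 0, 0], [3, 1, -3], [-3, 0, 4]].
The requested entry is 4.

4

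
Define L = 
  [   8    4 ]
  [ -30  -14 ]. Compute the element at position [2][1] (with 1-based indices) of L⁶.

Characteristic polynomial: λ^2 + 6λ + 8 = (λ + 2)(λ + 4), so the eigenvalues are -4, -2.
λ=-4: eigenvector (1, -3).
λ=-2: eigenvector (2, -5).
P = [[1, 2], [-3, -5]], D = diag(-4, -2), P⁻¹ = [[-5, -2], [3, 1]].
L⁶ = P·diag(4096, 64)·P⁻¹ = [[-20096, -8064], [60480, 24256]].
The requested entry is 60480.

60480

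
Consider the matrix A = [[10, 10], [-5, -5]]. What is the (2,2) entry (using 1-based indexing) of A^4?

-625

Characteristic polynomial: r^2 - 5r = r(r - 5), so the eigenvalues are 0, 5.
r=0: eigenvector (-1, 1).
r=5: eigenvector (-2, 1).
P = [[-1, -2], [1, 1]], D = diag(0, 5), P⁻¹ = [[1, 2], [-1, -1]].
A⁴ = P·diag(0, 625)·P⁻¹ = [[1250, 1250], [-625, -625]].
The requested entry is -625.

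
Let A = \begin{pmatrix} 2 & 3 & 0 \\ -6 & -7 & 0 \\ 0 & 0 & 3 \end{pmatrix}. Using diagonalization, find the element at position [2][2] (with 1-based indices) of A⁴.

Characteristic polynomial: μ^3 + 2μ^2 - 11μ - 12 = (μ - 3)(μ + 1)(μ + 4), so the eigenvalues are -4, -1, 3.
μ=-1: eigenvector (1, -1, 0).
μ=-4: eigenvector (-1, 2, 0).
μ=3: eigenvector (0, 0, 1).
P = [[1, -1, 0], [-1, 2, 0], [0, 0, 1]], D = diag(-1, -4, 3), P⁻¹ = [[2, 1, 0], [1, 1, 0], [0, 0, 1]].
A⁴ = P·diag(1, 256, 81)·P⁻¹ = [[-254, -255, 0], [510, 511, 0], [0, 0, 81]].
The requested entry is 511.

511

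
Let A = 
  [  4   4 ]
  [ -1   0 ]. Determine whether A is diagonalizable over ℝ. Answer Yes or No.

Characteristic polynomial: p(r) = r^2 - 4r + 4 = (r - 2)^2.
r = 2 has algebraic multiplicity 2; rank(A − 2I) = 1, so geometric multiplicity = 1.
Geometric multiplicity < algebraic multiplicity, so A is not diagonalizable.

No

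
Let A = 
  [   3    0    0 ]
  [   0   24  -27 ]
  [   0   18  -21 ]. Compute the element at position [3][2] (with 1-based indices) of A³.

486

Characteristic polynomial: s^3 - 6s^2 - 9s + 54 = (s - 6)(s - 3)(s + 3), so the eigenvalues are -3, 3, 6.
s=3: eigenvector (1, 0, 0).
s=-3: eigenvector (0, 1, 1).
s=6: eigenvector (0, 3, 2).
P = [[1, 0, 0], [0, 1, 3], [0, 1, 2]], D = diag(3, -3, 6), P⁻¹ = [[1, 0, 0], [0, -2, 3], [0, 1, -1]].
A³ = P·diag(27, -27, 216)·P⁻¹ = [[27, 0, 0], [0, 702, -729], [0, 486, -513]].
The requested entry is 486.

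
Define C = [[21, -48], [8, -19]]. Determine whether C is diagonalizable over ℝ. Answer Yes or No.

Characteristic polynomial: p(t) = t^2 - 2t - 15 = (t - 5)(t + 3).
All 2 eigenvalues are distinct, so C is diagonalizable.

Yes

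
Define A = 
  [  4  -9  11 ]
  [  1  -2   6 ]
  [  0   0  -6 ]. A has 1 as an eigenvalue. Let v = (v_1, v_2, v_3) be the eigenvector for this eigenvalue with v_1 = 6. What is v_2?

A − 1I = [[3, -9, 11], [1, -3, 6], [0, 0, -7]].
Solving (A − 1I)v = 0 gives the eigenspace spanned by (6, 2, 0).
With v_1 = 6, v = (6, 2, 0), so v_2 = 2.

2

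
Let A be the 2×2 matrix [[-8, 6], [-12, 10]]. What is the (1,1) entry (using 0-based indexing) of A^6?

8128

Characteristic polynomial: s^2 - 2s - 8 = (s - 4)(s + 2), so the eigenvalues are -2, 4.
s=4: eigenvector (-1, -2).
s=-2: eigenvector (1, 1).
P = [[-1, 1], [-2, 1]], D = diag(4, -2), P⁻¹ = [[1, -1], [2, -1]].
A⁶ = P·diag(4096, 64)·P⁻¹ = [[-3968, 4032], [-8064, 8128]].
The requested entry is 8128.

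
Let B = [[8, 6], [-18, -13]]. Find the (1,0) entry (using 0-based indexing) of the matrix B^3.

Characteristic polynomial: λ^2 + 5λ + 4 = (λ + 1)(λ + 4), so the eigenvalues are -4, -1.
λ=-4: eigenvector (1, -2).
λ=-1: eigenvector (2, -3).
P = [[1, 2], [-2, -3]], D = diag(-4, -1), P⁻¹ = [[-3, -2], [2, 1]].
B³ = P·diag(-64, -1)·P⁻¹ = [[188, 126], [-378, -253]].
The requested entry is -378.

-378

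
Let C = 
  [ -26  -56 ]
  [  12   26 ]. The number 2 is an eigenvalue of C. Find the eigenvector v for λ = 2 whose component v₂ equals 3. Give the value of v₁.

-6

C − 2I = [[-28, -56], [12, 24]].
Solving (C − 2I)v = 0 gives the eigenspace spanned by (-6, 3).
With v₂ = 3, v = (-6, 3), so v₁ = -6.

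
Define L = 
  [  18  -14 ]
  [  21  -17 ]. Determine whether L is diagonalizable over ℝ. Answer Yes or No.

Characteristic polynomial: p(r) = r^2 - r - 12 = (r - 4)(r + 3).
All 2 eigenvalues are distinct, so L is diagonalizable.

Yes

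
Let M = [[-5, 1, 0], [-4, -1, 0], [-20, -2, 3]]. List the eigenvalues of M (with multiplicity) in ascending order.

Characteristic polynomial: p(s) = s^3 + 3s^2 - 9s - 27 = (s - 3)(s + 3)^2.
Roots (with multiplicity): -3, -3, 3.

-3, -3, 3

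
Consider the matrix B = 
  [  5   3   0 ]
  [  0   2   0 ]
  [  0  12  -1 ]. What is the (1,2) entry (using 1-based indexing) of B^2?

Characteristic polynomial: s^3 - 6s^2 + 3s + 10 = (s - 5)(s - 2)(s + 1), so the eigenvalues are -1, 2, 5.
s=5: eigenvector (1, 0, 0).
s=2: eigenvector (-1, 1, 4).
s=-1: eigenvector (0, 0, 1).
P = [[1, -1, 0], [0, 1, 0], [0, 4, 1]], D = diag(5, 2, -1), P⁻¹ = [[1, 1, 0], [0, 1, 0], [0, -4, 1]].
B² = P·diag(25, 4, 1)·P⁻¹ = [[25, 21, 0], [0, 4, 0], [0, 12, 1]].
The requested entry is 21.

21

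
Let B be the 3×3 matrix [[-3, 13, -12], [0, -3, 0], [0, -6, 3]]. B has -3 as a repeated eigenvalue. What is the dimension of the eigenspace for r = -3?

B + 3I = [[0, 13, -12], [0, 0, 0], [0, -6, 6]].
This matrix has rank 2, so its null space has dimension 3 − 2 = 1.

1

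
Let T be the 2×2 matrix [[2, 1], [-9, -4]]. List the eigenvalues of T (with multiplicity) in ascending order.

-1, -1

Characteristic polynomial: p(μ) = μ^2 + 2μ + 1 = (μ + 1)^2.
Roots (with multiplicity): -1, -1.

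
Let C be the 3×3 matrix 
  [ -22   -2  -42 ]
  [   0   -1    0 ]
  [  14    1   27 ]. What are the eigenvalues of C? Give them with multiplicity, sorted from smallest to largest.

-1, -1, 6

Characteristic polynomial: p(t) = t^3 - 4t^2 - 11t - 6 = (t - 6)(t + 1)^2.
Roots (with multiplicity): -1, -1, 6.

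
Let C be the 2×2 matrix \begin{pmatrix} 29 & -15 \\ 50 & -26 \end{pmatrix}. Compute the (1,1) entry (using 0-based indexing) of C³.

-326

Characteristic polynomial: t^2 - 3t - 4 = (t - 4)(t + 1), so the eigenvalues are -1, 4.
t=-1: eigenvector (1, 2).
t=4: eigenvector (-3, -5).
P = [[1, -3], [2, -5]], D = diag(-1, 4), P⁻¹ = [[-5, 3], [-2, 1]].
C³ = P·diag(-1, 64)·P⁻¹ = [[389, -195], [650, -326]].
The requested entry is -326.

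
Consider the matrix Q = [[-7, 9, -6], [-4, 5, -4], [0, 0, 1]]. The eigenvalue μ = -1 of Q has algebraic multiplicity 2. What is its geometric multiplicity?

1

Q + 1I = [[-6, 9, -6], [-4, 6, -4], [0, 0, 2]].
This matrix has rank 2, so its null space has dimension 3 − 2 = 1.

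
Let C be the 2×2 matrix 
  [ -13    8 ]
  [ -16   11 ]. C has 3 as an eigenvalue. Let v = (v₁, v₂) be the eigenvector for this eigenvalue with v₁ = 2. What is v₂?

4

C − 3I = [[-16, 8], [-16, 8]].
Solving (C − 3I)v = 0 gives the eigenspace spanned by (2, 4).
With v₁ = 2, v = (2, 4), so v₂ = 4.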